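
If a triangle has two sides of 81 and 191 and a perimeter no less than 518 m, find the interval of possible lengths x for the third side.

Triangle inequality alone gives 110 < x < 272.
The perimeter condition gives x ≥ 518 − 81 − 191 = 246.
Intersecting the two: 246 ≤ x < 272.

246 ≤ x < 272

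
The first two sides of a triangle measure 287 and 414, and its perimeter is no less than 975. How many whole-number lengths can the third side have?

427

Triangle inequality: 127 < x < 701. Perimeter ≥ 975 gives x ≥ 975 − 287 − 414 = 274.
So 274 ≤ x < 701; integers 274 through 700: 427 values.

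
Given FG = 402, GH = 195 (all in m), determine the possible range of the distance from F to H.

207 ≤ FH ≤ 597 m

By the triangle inequality, |402 − 195| ≤ FH ≤ 402 + 195.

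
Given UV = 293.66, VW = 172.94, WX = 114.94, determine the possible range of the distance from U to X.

The maximum is all hops collinear in one direction: 293.66 + 172.94 + 114.94 = 581.54.
The longest hop is 293.66; the others sum to 287.88. Folding the others back against it leaves at least 293.66 − 287.88 = 5.78.

5.78 ≤ UX ≤ 581.54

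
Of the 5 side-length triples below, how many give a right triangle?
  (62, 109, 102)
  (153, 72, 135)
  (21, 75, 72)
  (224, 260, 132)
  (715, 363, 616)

4

(62,109,102): 62²+102² = 14248 > 11881 = 109² → acute
(153,72,135): 72²+135² = 23409 = 153² → right
(21,75,72): 21²+72² = 5625 = 75² → right
(224,260,132): 132²+224² = 67600 = 260² → right
(715,363,616): 363²+616² = 511225 = 715² → right
4 of the 5 are right.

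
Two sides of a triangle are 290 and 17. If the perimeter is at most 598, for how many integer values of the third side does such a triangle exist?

Triangle inequality: 273 < x < 307. Perimeter ≤ 598 gives x ≤ 598 − 290 − 17 = 291.
So 273 < x ≤ 291; integers 274 through 291: 18 values.

18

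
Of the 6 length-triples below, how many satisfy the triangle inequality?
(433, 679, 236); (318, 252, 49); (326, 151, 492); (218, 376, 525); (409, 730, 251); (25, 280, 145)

(236,433,679): 236+433 ≤ 679 → not valid
(49,252,318): 49+252 ≤ 318 → not valid
(151,326,492): 151+326 ≤ 492 → not valid
(218,376,525): 218+376 > 525 → valid
(251,409,730): 251+409 ≤ 730 → not valid
(25,145,280): 25+145 ≤ 280 → not valid
1 of the 6 triples forms a triangle.

1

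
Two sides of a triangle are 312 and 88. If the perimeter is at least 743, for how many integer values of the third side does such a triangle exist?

Triangle inequality: 224 < x < 400. Perimeter ≥ 743 gives x ≥ 743 − 312 − 88 = 343.
So 343 ≤ x < 400; integers 343 through 399: 57 values.

57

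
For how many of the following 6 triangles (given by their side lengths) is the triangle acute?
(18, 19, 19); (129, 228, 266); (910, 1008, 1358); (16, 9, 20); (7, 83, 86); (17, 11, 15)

2

(18,19,19): 18²+19² = 685 > 361 = 19² → acute
(129,228,266): 129²+228² = 68625 < 70756 = 266² → obtuse
(910,1008,1358): 910²+1008² = 1844164 = 1358² → right
(16,9,20): 9²+16² = 337 < 400 = 20² → obtuse
(7,83,86): 7²+83² = 6938 < 7396 = 86² → obtuse
(17,11,15): 11²+15² = 346 > 289 = 17² → acute
2 of the 6 are acute.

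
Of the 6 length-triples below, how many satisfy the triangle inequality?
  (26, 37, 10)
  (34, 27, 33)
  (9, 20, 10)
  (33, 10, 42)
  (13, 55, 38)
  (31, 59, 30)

3

(10,26,37): 10+26 ≤ 37 → not valid
(27,33,34): 27+33 > 34 → valid
(9,10,20): 9+10 ≤ 20 → not valid
(10,33,42): 10+33 > 42 → valid
(13,38,55): 13+38 ≤ 55 → not valid
(30,31,59): 30+31 > 59 → valid
3 of the 6 triples form a triangle.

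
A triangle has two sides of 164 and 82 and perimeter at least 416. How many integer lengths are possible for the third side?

76

Triangle inequality: 82 < x < 246. Perimeter ≥ 416 gives x ≥ 416 − 164 − 82 = 170.
So 170 ≤ x < 246; integers 170 through 245: 76 values.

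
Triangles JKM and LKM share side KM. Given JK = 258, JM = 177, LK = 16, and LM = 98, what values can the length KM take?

From triangle JKM: |258 − 177| < KM < 258 + 177, i.e. 81 < KM < 435.
From triangle LKM: 82 < KM < 114.
Both must hold, so KM lies in the intersection.

82 < KM < 114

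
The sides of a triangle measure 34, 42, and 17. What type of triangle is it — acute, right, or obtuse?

Compare the square of the longest side to the sum of squares of the other two: 17² + 34² = 1445 < 1764 = 42².

obtuse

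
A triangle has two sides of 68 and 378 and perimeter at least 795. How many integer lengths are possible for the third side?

Triangle inequality: 310 < x < 446. Perimeter ≥ 795 gives x ≥ 795 − 68 − 378 = 349.
So 349 ≤ x < 446; integers 349 through 445: 97 values.

97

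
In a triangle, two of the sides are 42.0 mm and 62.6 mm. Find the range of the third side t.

By the triangle inequality, t must be less than 42.0 + 62.6 = 104.6 and greater than |42.0 − 62.6| = 20.6.

20.6 < t < 104.6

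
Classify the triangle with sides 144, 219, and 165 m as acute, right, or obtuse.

right

Compare the square of the longest side to the sum of squares of the other two: 144² + 165² = 47961 = 219².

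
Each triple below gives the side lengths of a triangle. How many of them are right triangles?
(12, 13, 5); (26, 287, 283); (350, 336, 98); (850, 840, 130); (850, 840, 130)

4

(12,13,5): 5²+12² = 169 = 13² → right
(26,287,283): 26²+283² = 80765 < 82369 = 287² → obtuse
(350,336,98): 98²+336² = 122500 = 350² → right
(850,840,130): 130²+840² = 722500 = 850² → right
(850,840,130): 130²+840² = 722500 = 850² → right
4 of the 5 are right.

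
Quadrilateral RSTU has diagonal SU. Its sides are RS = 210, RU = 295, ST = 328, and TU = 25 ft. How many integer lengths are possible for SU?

From triangle RSU: 85 < SU < 505.
From triangle TSU: 303 < SU < 353.
Intersection: 303 < SU < 353, so integers 304 through 352: 49 values.

49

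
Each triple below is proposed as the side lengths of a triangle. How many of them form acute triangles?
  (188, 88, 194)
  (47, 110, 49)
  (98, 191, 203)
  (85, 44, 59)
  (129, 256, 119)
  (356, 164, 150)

2

(188,88,194): 88²+188² = 43088 > 37636 = 194² → acute
(47,110,49): 47+49 ≤ 110, not a triangle
(98,191,203): 98²+191² = 46085 > 41209 = 203² → acute
(85,44,59): 44²+59² = 5417 < 7225 = 85² → obtuse
(129,256,119): 119+129 ≤ 256, not a triangle
(356,164,150): 150+164 ≤ 356, not a triangle
2 of the 6 are acute.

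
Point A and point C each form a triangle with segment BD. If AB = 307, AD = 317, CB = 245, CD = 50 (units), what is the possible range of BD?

From triangle ABD: |307 − 317| < BD < 307 + 317, i.e. 10 < BD < 624.
From triangle CBD: 195 < BD < 295.
Both must hold, so BD lies in the intersection.

195 < BD < 295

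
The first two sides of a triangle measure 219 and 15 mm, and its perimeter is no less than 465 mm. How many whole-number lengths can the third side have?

3

Triangle inequality: 204 < x < 234. Perimeter ≥ 465 gives x ≥ 465 − 219 − 15 = 231.
So 231 ≤ x < 234; integers 231 through 233: 3 values.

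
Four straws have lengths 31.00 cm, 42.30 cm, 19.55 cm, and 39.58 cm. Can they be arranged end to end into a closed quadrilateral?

A quadrilateral exists iff every side is shorter than the sum of the others — equivalently, the longest side is less than the sum of the rest.
Longest side 42.30 < 90.13 (sum of the remaining 3), so yes.

Yes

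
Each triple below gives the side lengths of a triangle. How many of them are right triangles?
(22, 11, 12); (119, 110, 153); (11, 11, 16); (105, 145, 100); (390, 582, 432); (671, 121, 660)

(22,11,12): 11²+12² = 265 < 484 = 22² → obtuse
(119,110,153): 110²+119² = 26261 > 23409 = 153² → acute
(11,11,16): 11²+11² = 242 < 256 = 16² → obtuse
(105,145,100): 100²+105² = 21025 = 145² → right
(390,582,432): 390²+432² = 338724 = 582² → right
(671,121,660): 121²+660² = 450241 = 671² → right
3 of the 6 are right.

3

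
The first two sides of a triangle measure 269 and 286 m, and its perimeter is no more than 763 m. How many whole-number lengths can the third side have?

191

Triangle inequality: 17 < x < 555. Perimeter ≤ 763 gives x ≤ 763 − 269 − 286 = 208.
So 17 < x ≤ 208; integers 18 through 208: 191 values.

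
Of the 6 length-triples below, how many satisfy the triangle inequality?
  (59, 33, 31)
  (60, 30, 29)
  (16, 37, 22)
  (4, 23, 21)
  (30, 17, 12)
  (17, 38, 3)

3

(31,33,59): 31+33 > 59 → valid
(29,30,60): 29+30 ≤ 60 → not valid
(16,22,37): 16+22 > 37 → valid
(4,21,23): 4+21 > 23 → valid
(12,17,30): 12+17 ≤ 30 → not valid
(3,17,38): 3+17 ≤ 38 → not valid
3 of the 6 triples form a triangle.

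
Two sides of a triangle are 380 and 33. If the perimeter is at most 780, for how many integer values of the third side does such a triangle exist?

20

Triangle inequality: 347 < x < 413. Perimeter ≤ 780 gives x ≤ 780 − 380 − 33 = 367.
So 347 < x ≤ 367; integers 348 through 367: 20 values.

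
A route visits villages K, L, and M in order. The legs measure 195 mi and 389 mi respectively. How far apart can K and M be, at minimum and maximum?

By the triangle inequality, |195 − 389| ≤ KM ≤ 195 + 389.

194 ≤ KM ≤ 584 mi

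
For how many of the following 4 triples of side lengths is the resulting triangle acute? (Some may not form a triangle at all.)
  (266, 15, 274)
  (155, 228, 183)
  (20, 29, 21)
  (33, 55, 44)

1

(266,15,274): 15²+266² = 70981 < 75076 = 274² → obtuse
(155,228,183): 155²+183² = 57514 > 51984 = 228² → acute
(20,29,21): 20²+21² = 841 = 29² → right
(33,55,44): 33²+44² = 3025 = 55² → right
1 of the 4 is acute.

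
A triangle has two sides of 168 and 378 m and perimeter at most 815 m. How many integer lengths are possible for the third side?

59

Triangle inequality: 210 < x < 546. Perimeter ≤ 815 gives x ≤ 815 − 168 − 378 = 269.
So 210 < x ≤ 269; integers 211 through 269: 59 values.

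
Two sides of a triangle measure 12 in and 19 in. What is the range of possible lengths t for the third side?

By the triangle inequality, t must be less than 12 + 19 = 31 and greater than |12 − 19| = 7.

7 < t < 31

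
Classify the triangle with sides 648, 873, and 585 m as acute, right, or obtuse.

Compare the square of the longest side to the sum of squares of the other two: 585² + 648² = 762129 = 873².

right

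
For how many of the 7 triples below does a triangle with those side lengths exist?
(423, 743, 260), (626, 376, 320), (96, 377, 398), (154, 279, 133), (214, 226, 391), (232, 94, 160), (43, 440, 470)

(260,423,743): 260+423 ≤ 743 → not valid
(320,376,626): 320+376 > 626 → valid
(96,377,398): 96+377 > 398 → valid
(133,154,279): 133+154 > 279 → valid
(214,226,391): 214+226 > 391 → valid
(94,160,232): 94+160 > 232 → valid
(43,440,470): 43+440 > 470 → valid
6 of the 7 triples form a triangle.

6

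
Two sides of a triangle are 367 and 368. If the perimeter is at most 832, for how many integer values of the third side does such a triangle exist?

96

Triangle inequality: 1 < x < 735. Perimeter ≤ 832 gives x ≤ 832 − 367 − 368 = 97.
So 1 < x ≤ 97; integers 2 through 97: 96 values.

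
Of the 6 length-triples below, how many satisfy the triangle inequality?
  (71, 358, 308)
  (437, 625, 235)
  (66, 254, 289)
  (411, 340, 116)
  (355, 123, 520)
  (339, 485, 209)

(71,308,358): 71+308 > 358 → valid
(235,437,625): 235+437 > 625 → valid
(66,254,289): 66+254 > 289 → valid
(116,340,411): 116+340 > 411 → valid
(123,355,520): 123+355 ≤ 520 → not valid
(209,339,485): 209+339 > 485 → valid
5 of the 6 triples form a triangle.

5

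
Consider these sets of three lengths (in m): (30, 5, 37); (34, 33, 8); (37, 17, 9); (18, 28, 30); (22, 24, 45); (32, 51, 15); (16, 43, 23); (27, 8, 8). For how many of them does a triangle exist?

3

(5,30,37): 5+30 ≤ 37 → not valid
(8,33,34): 8+33 > 34 → valid
(9,17,37): 9+17 ≤ 37 → not valid
(18,28,30): 18+28 > 30 → valid
(22,24,45): 22+24 > 45 → valid
(15,32,51): 15+32 ≤ 51 → not valid
(16,23,43): 16+23 ≤ 43 → not valid
(8,8,27): 8+8 ≤ 27 → not valid
3 of the 8 triples form a triangle.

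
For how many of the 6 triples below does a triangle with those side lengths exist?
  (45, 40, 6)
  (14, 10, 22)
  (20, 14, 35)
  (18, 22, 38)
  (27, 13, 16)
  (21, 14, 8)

(6,40,45): 6+40 > 45 → valid
(10,14,22): 10+14 > 22 → valid
(14,20,35): 14+20 ≤ 35 → not valid
(18,22,38): 18+22 > 38 → valid
(13,16,27): 13+16 > 27 → valid
(8,14,21): 8+14 > 21 → valid
5 of the 6 triples form a triangle.

5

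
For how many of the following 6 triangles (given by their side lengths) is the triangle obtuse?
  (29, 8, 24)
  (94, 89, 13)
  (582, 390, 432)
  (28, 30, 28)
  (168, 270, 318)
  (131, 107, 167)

2

(29,8,24): 8²+24² = 640 < 841 = 29² → obtuse
(94,89,13): 13²+89² = 8090 < 8836 = 94² → obtuse
(582,390,432): 390²+432² = 338724 = 582² → right
(28,30,28): 28²+28² = 1568 > 900 = 30² → acute
(168,270,318): 168²+270² = 101124 = 318² → right
(131,107,167): 107²+131² = 28610 > 27889 = 167² → acute
2 of the 6 are obtuse.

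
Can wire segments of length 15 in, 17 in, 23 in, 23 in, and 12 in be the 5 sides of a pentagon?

A pentagon exists iff every side is shorter than the sum of the others — equivalently, the longest side is less than the sum of the rest.
Longest side 23 < 67 (sum of the remaining 4), so yes.

Yes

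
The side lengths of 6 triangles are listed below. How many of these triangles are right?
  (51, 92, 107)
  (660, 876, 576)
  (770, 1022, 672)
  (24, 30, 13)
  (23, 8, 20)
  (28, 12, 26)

2

(51,92,107): 51²+92² = 11065 < 11449 = 107² → obtuse
(660,876,576): 576²+660² = 767376 = 876² → right
(770,1022,672): 672²+770² = 1044484 = 1022² → right
(24,30,13): 13²+24² = 745 < 900 = 30² → obtuse
(23,8,20): 8²+20² = 464 < 529 = 23² → obtuse
(28,12,26): 12²+26² = 820 > 784 = 28² → acute
2 of the 6 are right.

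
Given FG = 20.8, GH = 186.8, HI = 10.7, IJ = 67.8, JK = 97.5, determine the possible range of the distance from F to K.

0 ≤ FK ≤ 383.6

The maximum is all hops collinear in one direction: 20.8 + 186.8 + 10.7 + 67.8 + 97.5 = 383.6.
The longest hop is 186.8; the others sum to 196.8. Since 186.8 ≤ 196.8, the path can fold back on itself completely, so the minimum distance is 0.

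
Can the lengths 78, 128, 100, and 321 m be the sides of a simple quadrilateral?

No

For a quadrilateral, each side must be shorter than the sum of the others.
Here the longest side is 321, but the remaining 3 sides sum to only 306.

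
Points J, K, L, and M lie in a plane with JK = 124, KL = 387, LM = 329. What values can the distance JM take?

0 ≤ JM ≤ 840

The maximum is all hops collinear in one direction: 124 + 387 + 329 = 840.
The longest hop is 387; the others sum to 453. Since 387 ≤ 453, the path can fold back on itself completely, so the minimum distance is 0.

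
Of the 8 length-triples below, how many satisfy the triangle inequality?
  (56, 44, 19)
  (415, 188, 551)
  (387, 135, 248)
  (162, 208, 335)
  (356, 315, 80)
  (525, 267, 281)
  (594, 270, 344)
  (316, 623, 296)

(19,44,56): 19+44 > 56 → valid
(188,415,551): 188+415 > 551 → valid
(135,248,387): 135+248 ≤ 387 → not valid
(162,208,335): 162+208 > 335 → valid
(80,315,356): 80+315 > 356 → valid
(267,281,525): 267+281 > 525 → valid
(270,344,594): 270+344 > 594 → valid
(296,316,623): 296+316 ≤ 623 → not valid
6 of the 8 triples form a triangle.

6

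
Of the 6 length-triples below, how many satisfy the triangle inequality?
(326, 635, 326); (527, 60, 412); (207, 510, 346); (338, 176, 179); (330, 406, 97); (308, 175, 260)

(326,326,635): 326+326 > 635 → valid
(60,412,527): 60+412 ≤ 527 → not valid
(207,346,510): 207+346 > 510 → valid
(176,179,338): 176+179 > 338 → valid
(97,330,406): 97+330 > 406 → valid
(175,260,308): 175+260 > 308 → valid
5 of the 6 triples form a triangle.

5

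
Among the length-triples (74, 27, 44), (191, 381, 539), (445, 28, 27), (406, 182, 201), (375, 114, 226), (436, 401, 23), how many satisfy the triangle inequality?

1

(27,44,74): 27+44 ≤ 74 → not valid
(191,381,539): 191+381 > 539 → valid
(27,28,445): 27+28 ≤ 445 → not valid
(182,201,406): 182+201 ≤ 406 → not valid
(114,226,375): 114+226 ≤ 375 → not valid
(23,401,436): 23+401 ≤ 436 → not valid
1 of the 6 triples forms a triangle.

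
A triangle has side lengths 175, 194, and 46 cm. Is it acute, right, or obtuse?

obtuse

Compare the square of the longest side to the sum of squares of the other two: 46² + 175² = 32741 < 37636 = 194².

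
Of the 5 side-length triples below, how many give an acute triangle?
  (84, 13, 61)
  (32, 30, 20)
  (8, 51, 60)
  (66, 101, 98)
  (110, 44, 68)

2

(84,13,61): 13+61 ≤ 84, not a triangle
(32,30,20): 20²+30² = 1300 > 1024 = 32² → acute
(8,51,60): 8+51 ≤ 60, not a triangle
(66,101,98): 66²+98² = 13960 > 10201 = 101² → acute
(110,44,68): 44²+68² = 6560 < 12100 = 110² → obtuse
2 of the 5 are acute.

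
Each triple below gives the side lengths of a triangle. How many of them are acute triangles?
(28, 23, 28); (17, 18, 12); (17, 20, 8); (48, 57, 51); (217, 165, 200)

(28,23,28): 23²+28² = 1313 > 784 = 28² → acute
(17,18,12): 12²+17² = 433 > 324 = 18² → acute
(17,20,8): 8²+17² = 353 < 400 = 20² → obtuse
(48,57,51): 48²+51² = 4905 > 3249 = 57² → acute
(217,165,200): 165²+200² = 67225 > 47089 = 217² → acute
4 of the 5 are acute.

4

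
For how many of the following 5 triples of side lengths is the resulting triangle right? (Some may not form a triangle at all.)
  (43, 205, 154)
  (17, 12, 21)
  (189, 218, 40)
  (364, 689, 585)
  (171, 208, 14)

(43,205,154): 43+154 ≤ 205, not a triangle
(17,12,21): 12²+17² = 433 < 441 = 21² → obtuse
(189,218,40): 40²+189² = 37321 < 47524 = 218² → obtuse
(364,689,585): 364²+585² = 474721 = 689² → right
(171,208,14): 14+171 ≤ 208, not a triangle
1 of the 5 is right.

1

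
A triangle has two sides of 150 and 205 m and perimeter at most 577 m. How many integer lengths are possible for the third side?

Triangle inequality: 55 < x < 355. Perimeter ≤ 577 gives x ≤ 577 − 150 − 205 = 222.
So 55 < x ≤ 222; integers 56 through 222: 167 values.

167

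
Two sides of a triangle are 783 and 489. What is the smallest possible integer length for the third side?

295

The third side must be strictly greater than |783 − 489| = 294.
The smallest integer above 294 is 295.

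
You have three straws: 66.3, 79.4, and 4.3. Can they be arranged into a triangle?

No

The longest side is 79.4, but the other two sum to only 70.6.
70.6 < 79.4, so the triangle inequality fails.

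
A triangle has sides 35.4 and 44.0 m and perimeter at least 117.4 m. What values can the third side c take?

38.0 ≤ c < 79.4

Triangle inequality alone gives 8.6 < c < 79.4.
The perimeter condition gives c ≥ 117.4 − 35.4 − 44.0 = 38.0.
Intersecting the two: 38.0 ≤ c < 79.4.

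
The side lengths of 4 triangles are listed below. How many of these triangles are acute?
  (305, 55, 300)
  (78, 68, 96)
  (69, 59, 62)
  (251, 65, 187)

(305,55,300): 55²+300² = 93025 = 305² → right
(78,68,96): 68²+78² = 10708 > 9216 = 96² → acute
(69,59,62): 59²+62² = 7325 > 4761 = 69² → acute
(251,65,187): 65²+187² = 39194 < 63001 = 251² → obtuse
2 of the 4 are acute.

2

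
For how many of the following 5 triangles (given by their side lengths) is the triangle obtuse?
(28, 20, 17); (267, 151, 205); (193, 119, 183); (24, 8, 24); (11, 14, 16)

(28,20,17): 17²+20² = 689 < 784 = 28² → obtuse
(267,151,205): 151²+205² = 64826 < 71289 = 267² → obtuse
(193,119,183): 119²+183² = 47650 > 37249 = 193² → acute
(24,8,24): 8²+24² = 640 > 576 = 24² → acute
(11,14,16): 11²+14² = 317 > 256 = 16² → acute
2 of the 5 are obtuse.

2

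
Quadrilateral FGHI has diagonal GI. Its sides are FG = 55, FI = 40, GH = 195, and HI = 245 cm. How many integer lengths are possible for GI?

44

From triangle FGI: 15 < GI < 95.
From triangle HGI: 50 < GI < 440.
Intersection: 50 < GI < 95, so integers 51 through 94: 44 values.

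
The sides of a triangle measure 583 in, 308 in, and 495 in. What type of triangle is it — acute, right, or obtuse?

Compare the square of the longest side to the sum of squares of the other two: 308² + 495² = 339889 = 583².

right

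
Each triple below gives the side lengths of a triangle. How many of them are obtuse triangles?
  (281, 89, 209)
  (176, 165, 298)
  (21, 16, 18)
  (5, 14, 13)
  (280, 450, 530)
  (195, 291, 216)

(281,89,209): 89²+209² = 51602 < 78961 = 281² → obtuse
(176,165,298): 165²+176² = 58201 < 88804 = 298² → obtuse
(21,16,18): 16²+18² = 580 > 441 = 21² → acute
(5,14,13): 5²+13² = 194 < 196 = 14² → obtuse
(280,450,530): 280²+450² = 280900 = 530² → right
(195,291,216): 195²+216² = 84681 = 291² → right
3 of the 6 are obtuse.

3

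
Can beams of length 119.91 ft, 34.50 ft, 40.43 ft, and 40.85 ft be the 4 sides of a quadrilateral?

For a quadrilateral, each side must be shorter than the sum of the others.
Here the longest side is 119.91, but the remaining 3 sides sum to only 115.78.

No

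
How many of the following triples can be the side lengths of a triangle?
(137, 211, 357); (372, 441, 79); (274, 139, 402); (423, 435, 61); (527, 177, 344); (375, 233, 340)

(137,211,357): 137+211 ≤ 357 → not valid
(79,372,441): 79+372 > 441 → valid
(139,274,402): 139+274 > 402 → valid
(61,423,435): 61+423 > 435 → valid
(177,344,527): 177+344 ≤ 527 → not valid
(233,340,375): 233+340 > 375 → valid
4 of the 6 triples form a triangle.

4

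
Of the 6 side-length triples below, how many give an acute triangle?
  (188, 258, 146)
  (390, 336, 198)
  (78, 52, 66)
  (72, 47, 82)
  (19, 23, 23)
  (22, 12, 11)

(188,258,146): 146²+188² = 56660 < 66564 = 258² → obtuse
(390,336,198): 198²+336² = 152100 = 390² → right
(78,52,66): 52²+66² = 7060 > 6084 = 78² → acute
(72,47,82): 47²+72² = 7393 > 6724 = 82² → acute
(19,23,23): 19²+23² = 890 > 529 = 23² → acute
(22,12,11): 11²+12² = 265 < 484 = 22² → obtuse
3 of the 6 are acute.

3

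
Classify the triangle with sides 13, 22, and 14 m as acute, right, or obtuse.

obtuse

Compare the square of the longest side to the sum of squares of the other two: 13² + 14² = 365 < 484 = 22².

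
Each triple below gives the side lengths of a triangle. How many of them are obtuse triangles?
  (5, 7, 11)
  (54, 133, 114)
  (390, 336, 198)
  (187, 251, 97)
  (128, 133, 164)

3

(5,7,11): 5²+7² = 74 < 121 = 11² → obtuse
(54,133,114): 54²+114² = 15912 < 17689 = 133² → obtuse
(390,336,198): 198²+336² = 152100 = 390² → right
(187,251,97): 97²+187² = 44378 < 63001 = 251² → obtuse
(128,133,164): 128²+133² = 34073 > 26896 = 164² → acute
3 of the 5 are obtuse.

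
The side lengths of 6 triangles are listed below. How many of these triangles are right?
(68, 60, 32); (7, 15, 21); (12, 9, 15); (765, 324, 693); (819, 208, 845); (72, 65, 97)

(68,60,32): 32²+60² = 4624 = 68² → right
(7,15,21): 7²+15² = 274 < 441 = 21² → obtuse
(12,9,15): 9²+12² = 225 = 15² → right
(765,324,693): 324²+693² = 585225 = 765² → right
(819,208,845): 208²+819² = 714025 = 845² → right
(72,65,97): 65²+72² = 9409 = 97² → right
5 of the 6 are right.

5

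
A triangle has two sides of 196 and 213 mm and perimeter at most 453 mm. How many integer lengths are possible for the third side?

Triangle inequality: 17 < x < 409. Perimeter ≤ 453 gives x ≤ 453 − 196 − 213 = 44.
So 17 < x ≤ 44; integers 18 through 44: 27 values.

27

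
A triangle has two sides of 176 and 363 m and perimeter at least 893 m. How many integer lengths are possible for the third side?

Triangle inequality: 187 < x < 539. Perimeter ≥ 893 gives x ≥ 893 − 176 − 363 = 354.
So 354 ≤ x < 539; integers 354 through 538: 185 values.

185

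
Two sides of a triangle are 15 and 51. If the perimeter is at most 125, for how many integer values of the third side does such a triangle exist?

23

Triangle inequality: 36 < x < 66. Perimeter ≤ 125 gives x ≤ 125 − 15 − 51 = 59.
So 36 < x ≤ 59; integers 37 through 59: 23 values.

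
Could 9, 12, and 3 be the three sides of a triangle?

No

The two shorter sides sum to 12, exactly equal to the longest side 12.
That gives only a degenerate (flat) triangle — the inequality must be strict.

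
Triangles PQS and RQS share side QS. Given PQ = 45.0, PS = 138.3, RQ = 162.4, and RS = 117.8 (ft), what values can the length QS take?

From triangle PQS: |45.0 − 138.3| < QS < 45.0 + 138.3, i.e. 93.3 < QS < 183.3.
From triangle RQS: 44.6 < QS < 280.2.
Both must hold, so QS lies in the intersection.

93.3 < QS < 183.3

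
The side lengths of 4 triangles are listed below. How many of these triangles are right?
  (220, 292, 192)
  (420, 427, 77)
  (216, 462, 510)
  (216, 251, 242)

(220,292,192): 192²+220² = 85264 = 292² → right
(420,427,77): 77²+420² = 182329 = 427² → right
(216,462,510): 216²+462² = 260100 = 510² → right
(216,251,242): 216²+242² = 105220 > 63001 = 251² → acute
3 of the 4 are right.

3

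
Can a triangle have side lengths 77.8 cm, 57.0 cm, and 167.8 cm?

No

The longest side is 167.8, but the other two sum to only 134.8.
134.8 < 167.8, so the triangle inequality fails.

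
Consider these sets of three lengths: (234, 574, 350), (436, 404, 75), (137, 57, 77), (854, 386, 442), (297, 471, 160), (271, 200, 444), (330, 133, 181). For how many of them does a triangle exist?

3

(234,350,574): 234+350 > 574 → valid
(75,404,436): 75+404 > 436 → valid
(57,77,137): 57+77 ≤ 137 → not valid
(386,442,854): 386+442 ≤ 854 → not valid
(160,297,471): 160+297 ≤ 471 → not valid
(200,271,444): 200+271 > 444 → valid
(133,181,330): 133+181 ≤ 330 → not valid
3 of the 7 triples form a triangle.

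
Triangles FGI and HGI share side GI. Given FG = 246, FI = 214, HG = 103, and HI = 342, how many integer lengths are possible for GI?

From triangle FGI: 32 < GI < 460.
From triangle HGI: 239 < GI < 445.
Intersection: 239 < GI < 445, so integers 240 through 444: 205 values.

205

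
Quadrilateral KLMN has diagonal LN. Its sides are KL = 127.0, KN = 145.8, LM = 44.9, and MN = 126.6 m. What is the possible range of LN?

From triangle KLN: |127.0 − 145.8| < LN < 127.0 + 145.8, i.e. 18.8 < LN < 272.8.
From triangle MLN: 81.7 < LN < 171.5.
Both must hold, so LN lies in the intersection.

81.7 < LN < 171.5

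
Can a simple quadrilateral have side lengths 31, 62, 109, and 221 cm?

No

For a quadrilateral, each side must be shorter than the sum of the others.
Here the longest side is 221, but the remaining 3 sides sum to only 202.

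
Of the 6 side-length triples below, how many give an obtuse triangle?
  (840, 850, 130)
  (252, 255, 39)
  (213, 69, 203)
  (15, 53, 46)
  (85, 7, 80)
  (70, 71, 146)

(840,850,130): 130²+840² = 722500 = 850² → right
(252,255,39): 39²+252² = 65025 = 255² → right
(213,69,203): 69²+203² = 45970 > 45369 = 213² → acute
(15,53,46): 15²+46² = 2341 < 2809 = 53² → obtuse
(85,7,80): 7²+80² = 6449 < 7225 = 85² → obtuse
(70,71,146): 70+71 ≤ 146, not a triangle
2 of the 6 are obtuse.

2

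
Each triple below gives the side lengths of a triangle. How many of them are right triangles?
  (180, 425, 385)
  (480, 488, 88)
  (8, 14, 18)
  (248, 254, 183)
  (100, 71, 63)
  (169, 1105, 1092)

(180,425,385): 180²+385² = 180625 = 425² → right
(480,488,88): 88²+480² = 238144 = 488² → right
(8,14,18): 8²+14² = 260 < 324 = 18² → obtuse
(248,254,183): 183²+248² = 94993 > 64516 = 254² → acute
(100,71,63): 63²+71² = 9010 < 10000 = 100² → obtuse
(169,1105,1092): 169²+1092² = 1221025 = 1105² → right
3 of the 6 are right.

3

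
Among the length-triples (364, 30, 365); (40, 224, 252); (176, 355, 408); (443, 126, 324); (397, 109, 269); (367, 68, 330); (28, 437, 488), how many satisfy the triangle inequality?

5

(30,364,365): 30+364 > 365 → valid
(40,224,252): 40+224 > 252 → valid
(176,355,408): 176+355 > 408 → valid
(126,324,443): 126+324 > 443 → valid
(109,269,397): 109+269 ≤ 397 → not valid
(68,330,367): 68+330 > 367 → valid
(28,437,488): 28+437 ≤ 488 → not valid
5 of the 7 triples form a triangle.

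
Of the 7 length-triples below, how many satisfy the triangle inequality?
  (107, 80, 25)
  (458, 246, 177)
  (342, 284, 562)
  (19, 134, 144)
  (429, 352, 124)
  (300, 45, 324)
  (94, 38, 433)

(25,80,107): 25+80 ≤ 107 → not valid
(177,246,458): 177+246 ≤ 458 → not valid
(284,342,562): 284+342 > 562 → valid
(19,134,144): 19+134 > 144 → valid
(124,352,429): 124+352 > 429 → valid
(45,300,324): 45+300 > 324 → valid
(38,94,433): 38+94 ≤ 433 → not valid
4 of the 7 triples form a triangle.

4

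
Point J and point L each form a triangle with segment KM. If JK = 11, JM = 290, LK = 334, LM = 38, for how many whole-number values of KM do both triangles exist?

4

From triangle JKM: 279 < KM < 301.
From triangle LKM: 296 < KM < 372.
Intersection: 296 < KM < 301, so integers 297 through 300: 4 values.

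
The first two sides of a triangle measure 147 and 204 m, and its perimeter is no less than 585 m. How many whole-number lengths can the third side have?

117

Triangle inequality: 57 < x < 351. Perimeter ≥ 585 gives x ≥ 585 − 147 − 204 = 234.
So 234 ≤ x < 351; integers 234 through 350: 117 values.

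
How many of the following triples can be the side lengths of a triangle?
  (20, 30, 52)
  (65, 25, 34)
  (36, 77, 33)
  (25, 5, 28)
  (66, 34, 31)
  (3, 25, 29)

(20,30,52): 20+30 ≤ 52 → not valid
(25,34,65): 25+34 ≤ 65 → not valid
(33,36,77): 33+36 ≤ 77 → not valid
(5,25,28): 5+25 > 28 → valid
(31,34,66): 31+34 ≤ 66 → not valid
(3,25,29): 3+25 ≤ 29 → not valid
1 of the 6 triples forms a triangle.

1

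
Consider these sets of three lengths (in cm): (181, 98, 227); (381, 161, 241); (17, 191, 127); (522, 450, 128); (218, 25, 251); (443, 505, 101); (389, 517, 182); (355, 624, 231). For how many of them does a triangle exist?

5

(98,181,227): 98+181 > 227 → valid
(161,241,381): 161+241 > 381 → valid
(17,127,191): 17+127 ≤ 191 → not valid
(128,450,522): 128+450 > 522 → valid
(25,218,251): 25+218 ≤ 251 → not valid
(101,443,505): 101+443 > 505 → valid
(182,389,517): 182+389 > 517 → valid
(231,355,624): 231+355 ≤ 624 → not valid
5 of the 8 triples form a triangle.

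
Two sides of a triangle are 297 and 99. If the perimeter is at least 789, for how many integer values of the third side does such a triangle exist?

Triangle inequality: 198 < x < 396. Perimeter ≥ 789 gives x ≥ 789 − 297 − 99 = 393.
So 393 ≤ x < 396; integers 393 through 395: 3 values.

3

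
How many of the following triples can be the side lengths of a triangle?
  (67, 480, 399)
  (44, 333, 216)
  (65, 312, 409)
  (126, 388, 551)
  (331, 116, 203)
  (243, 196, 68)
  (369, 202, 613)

1

(67,399,480): 67+399 ≤ 480 → not valid
(44,216,333): 44+216 ≤ 333 → not valid
(65,312,409): 65+312 ≤ 409 → not valid
(126,388,551): 126+388 ≤ 551 → not valid
(116,203,331): 116+203 ≤ 331 → not valid
(68,196,243): 68+196 > 243 → valid
(202,369,613): 202+369 ≤ 613 → not valid
1 of the 7 triples forms a triangle.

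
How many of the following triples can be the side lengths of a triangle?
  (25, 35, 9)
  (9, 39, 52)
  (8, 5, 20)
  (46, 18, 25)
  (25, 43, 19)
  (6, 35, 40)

2

(9,25,35): 9+25 ≤ 35 → not valid
(9,39,52): 9+39 ≤ 52 → not valid
(5,8,20): 5+8 ≤ 20 → not valid
(18,25,46): 18+25 ≤ 46 → not valid
(19,25,43): 19+25 > 43 → valid
(6,35,40): 6+35 > 40 → valid
2 of the 6 triples form a triangle.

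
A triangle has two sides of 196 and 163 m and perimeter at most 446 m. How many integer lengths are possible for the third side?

Triangle inequality: 33 < x < 359. Perimeter ≤ 446 gives x ≤ 446 − 196 − 163 = 87.
So 33 < x ≤ 87; integers 34 through 87: 54 values.

54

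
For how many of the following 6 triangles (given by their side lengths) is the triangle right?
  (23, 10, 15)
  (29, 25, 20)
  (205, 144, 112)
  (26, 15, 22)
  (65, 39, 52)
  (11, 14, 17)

1

(23,10,15): 10²+15² = 325 < 529 = 23² → obtuse
(29,25,20): 20²+25² = 1025 > 841 = 29² → acute
(205,144,112): 112²+144² = 33280 < 42025 = 205² → obtuse
(26,15,22): 15²+22² = 709 > 676 = 26² → acute
(65,39,52): 39²+52² = 4225 = 65² → right
(11,14,17): 11²+14² = 317 > 289 = 17² → acute
1 of the 6 is right.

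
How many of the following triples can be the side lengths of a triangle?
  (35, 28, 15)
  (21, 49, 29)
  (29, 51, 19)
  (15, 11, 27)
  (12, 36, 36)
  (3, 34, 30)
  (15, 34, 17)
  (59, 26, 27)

3

(15,28,35): 15+28 > 35 → valid
(21,29,49): 21+29 > 49 → valid
(19,29,51): 19+29 ≤ 51 → not valid
(11,15,27): 11+15 ≤ 27 → not valid
(12,36,36): 12+36 > 36 → valid
(3,30,34): 3+30 ≤ 34 → not valid
(15,17,34): 15+17 ≤ 34 → not valid
(26,27,59): 26+27 ≤ 59 → not valid
3 of the 8 triples form a triangle.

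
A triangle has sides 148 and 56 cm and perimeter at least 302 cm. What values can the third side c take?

Triangle inequality alone gives 92 < c < 204.
The perimeter condition gives c ≥ 302 − 148 − 56 = 98.
Intersecting the two: 98 ≤ c < 204.

98 ≤ c < 204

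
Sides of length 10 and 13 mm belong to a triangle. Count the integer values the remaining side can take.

The third side lies in the open interval (3, 23).
Integers from 4 to 22 inclusive: 22 − 4 + 1 = 19.

19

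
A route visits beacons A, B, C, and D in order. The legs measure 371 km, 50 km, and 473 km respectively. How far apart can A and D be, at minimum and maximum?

52 ≤ AD ≤ 894 km

The maximum is all hops collinear in one direction: 371 + 50 + 473 = 894.
The longest hop is 473; the others sum to 421. Folding the others back against it leaves at least 473 − 421 = 52.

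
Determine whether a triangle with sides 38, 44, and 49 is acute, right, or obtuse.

Compare the square of the longest side to the sum of squares of the other two: 38² + 44² = 3380 > 2401 = 49².

acute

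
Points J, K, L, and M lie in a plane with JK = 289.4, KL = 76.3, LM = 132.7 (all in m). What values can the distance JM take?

The maximum is all hops collinear in one direction: 289.4 + 76.3 + 132.7 = 498.4.
The longest hop is 289.4; the others sum to 209.0. Folding the others back against it leaves at least 289.4 − 209.0 = 80.4.

80.4 ≤ JM ≤ 498.4 m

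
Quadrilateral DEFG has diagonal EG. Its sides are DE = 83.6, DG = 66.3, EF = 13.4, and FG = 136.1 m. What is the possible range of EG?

From triangle DEG: |83.6 − 66.3| < EG < 83.6 + 66.3, i.e. 17.3 < EG < 149.9.
From triangle FEG: 122.7 < EG < 149.5.
Both must hold, so EG lies in the intersection.

122.7 < EG < 149.5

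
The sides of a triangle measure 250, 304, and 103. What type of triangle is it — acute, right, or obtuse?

obtuse

Compare the square of the longest side to the sum of squares of the other two: 103² + 250² = 73109 < 92416 = 304².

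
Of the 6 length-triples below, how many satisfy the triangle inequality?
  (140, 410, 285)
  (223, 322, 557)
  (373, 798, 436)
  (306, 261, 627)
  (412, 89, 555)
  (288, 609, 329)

3

(140,285,410): 140+285 > 410 → valid
(223,322,557): 223+322 ≤ 557 → not valid
(373,436,798): 373+436 > 798 → valid
(261,306,627): 261+306 ≤ 627 → not valid
(89,412,555): 89+412 ≤ 555 → not valid
(288,329,609): 288+329 > 609 → valid
3 of the 6 triples form a triangle.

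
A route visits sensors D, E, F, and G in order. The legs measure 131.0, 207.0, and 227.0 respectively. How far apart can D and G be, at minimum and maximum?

0 ≤ DG ≤ 565.0

The maximum is all hops collinear in one direction: 131.0 + 207.0 + 227.0 = 565.0.
The longest hop is 227.0; the others sum to 338.0. Since 227.0 ≤ 338.0, the path can fold back on itself completely, so the minimum distance is 0.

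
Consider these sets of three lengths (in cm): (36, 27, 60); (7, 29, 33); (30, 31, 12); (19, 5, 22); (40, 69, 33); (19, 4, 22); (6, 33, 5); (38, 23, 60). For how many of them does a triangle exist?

(27,36,60): 27+36 > 60 → valid
(7,29,33): 7+29 > 33 → valid
(12,30,31): 12+30 > 31 → valid
(5,19,22): 5+19 > 22 → valid
(33,40,69): 33+40 > 69 → valid
(4,19,22): 4+19 > 22 → valid
(5,6,33): 5+6 ≤ 33 → not valid
(23,38,60): 23+38 > 60 → valid
7 of the 8 triples form a triangle.

7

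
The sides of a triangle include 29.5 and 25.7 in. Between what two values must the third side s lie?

3.8 < s < 55.2 (in)

By the triangle inequality, s must be less than 29.5 + 25.7 = 55.2 and greater than |29.5 − 25.7| = 3.8.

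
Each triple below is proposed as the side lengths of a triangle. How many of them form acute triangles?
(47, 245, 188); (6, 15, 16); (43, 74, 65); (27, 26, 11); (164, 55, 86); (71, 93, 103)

(47,245,188): 47+188 ≤ 245, not a triangle
(6,15,16): 6²+15² = 261 > 256 = 16² → acute
(43,74,65): 43²+65² = 6074 > 5476 = 74² → acute
(27,26,11): 11²+26² = 797 > 729 = 27² → acute
(164,55,86): 55+86 ≤ 164, not a triangle
(71,93,103): 71²+93² = 13690 > 10609 = 103² → acute
4 of the 6 are acute.

4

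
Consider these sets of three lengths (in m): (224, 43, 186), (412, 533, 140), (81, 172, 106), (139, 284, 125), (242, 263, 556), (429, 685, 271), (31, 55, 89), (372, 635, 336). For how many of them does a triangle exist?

5

(43,186,224): 43+186 > 224 → valid
(140,412,533): 140+412 > 533 → valid
(81,106,172): 81+106 > 172 → valid
(125,139,284): 125+139 ≤ 284 → not valid
(242,263,556): 242+263 ≤ 556 → not valid
(271,429,685): 271+429 > 685 → valid
(31,55,89): 31+55 ≤ 89 → not valid
(336,372,635): 336+372 > 635 → valid
5 of the 8 triples form a triangle.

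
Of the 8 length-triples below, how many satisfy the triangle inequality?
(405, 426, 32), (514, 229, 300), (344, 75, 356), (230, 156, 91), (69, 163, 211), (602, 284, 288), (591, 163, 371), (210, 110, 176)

(32,405,426): 32+405 > 426 → valid
(229,300,514): 229+300 > 514 → valid
(75,344,356): 75+344 > 356 → valid
(91,156,230): 91+156 > 230 → valid
(69,163,211): 69+163 > 211 → valid
(284,288,602): 284+288 ≤ 602 → not valid
(163,371,591): 163+371 ≤ 591 → not valid
(110,176,210): 110+176 > 210 → valid
6 of the 8 triples form a triangle.

6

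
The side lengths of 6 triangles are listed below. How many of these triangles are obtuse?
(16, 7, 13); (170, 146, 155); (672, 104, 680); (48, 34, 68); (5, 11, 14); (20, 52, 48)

3

(16,7,13): 7²+13² = 218 < 256 = 16² → obtuse
(170,146,155): 146²+155² = 45341 > 28900 = 170² → acute
(672,104,680): 104²+672² = 462400 = 680² → right
(48,34,68): 34²+48² = 3460 < 4624 = 68² → obtuse
(5,11,14): 5²+11² = 146 < 196 = 14² → obtuse
(20,52,48): 20²+48² = 2704 = 52² → right
3 of the 6 are obtuse.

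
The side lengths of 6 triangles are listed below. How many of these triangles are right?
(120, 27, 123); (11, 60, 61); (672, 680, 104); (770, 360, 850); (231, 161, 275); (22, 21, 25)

4

(120,27,123): 27²+120² = 15129 = 123² → right
(11,60,61): 11²+60² = 3721 = 61² → right
(672,680,104): 104²+672² = 462400 = 680² → right
(770,360,850): 360²+770² = 722500 = 850² → right
(231,161,275): 161²+231² = 79282 > 75625 = 275² → acute
(22,21,25): 21²+22² = 925 > 625 = 25² → acute
4 of the 6 are right.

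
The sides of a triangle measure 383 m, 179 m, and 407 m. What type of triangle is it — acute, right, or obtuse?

Compare the square of the longest side to the sum of squares of the other two: 179² + 383² = 178730 > 165649 = 407².

acute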